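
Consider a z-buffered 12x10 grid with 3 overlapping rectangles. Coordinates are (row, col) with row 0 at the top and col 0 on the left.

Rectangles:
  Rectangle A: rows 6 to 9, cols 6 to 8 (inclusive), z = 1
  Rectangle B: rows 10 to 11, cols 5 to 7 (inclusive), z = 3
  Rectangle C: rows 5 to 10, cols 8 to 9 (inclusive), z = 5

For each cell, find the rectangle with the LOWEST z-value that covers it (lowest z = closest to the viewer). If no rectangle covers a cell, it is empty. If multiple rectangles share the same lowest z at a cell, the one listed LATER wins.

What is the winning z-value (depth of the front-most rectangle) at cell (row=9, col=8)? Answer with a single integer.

Check cell (9,8):
  A: rows 6-9 cols 6-8 z=1 -> covers; best now A (z=1)
  B: rows 10-11 cols 5-7 -> outside (row miss)
  C: rows 5-10 cols 8-9 z=5 -> covers; best now A (z=1)
Winner: A at z=1

Answer: 1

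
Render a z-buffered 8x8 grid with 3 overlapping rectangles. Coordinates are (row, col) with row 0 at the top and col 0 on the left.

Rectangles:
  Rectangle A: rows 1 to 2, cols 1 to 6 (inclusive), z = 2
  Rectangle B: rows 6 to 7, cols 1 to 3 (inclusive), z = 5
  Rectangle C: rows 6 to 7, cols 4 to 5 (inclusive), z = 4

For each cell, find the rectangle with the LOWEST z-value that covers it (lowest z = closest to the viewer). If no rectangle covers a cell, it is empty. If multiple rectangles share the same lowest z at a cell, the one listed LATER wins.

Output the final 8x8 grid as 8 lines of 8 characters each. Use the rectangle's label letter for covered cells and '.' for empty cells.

........
.AAAAAA.
.AAAAAA.
........
........
........
.BBBCC..
.BBBCC..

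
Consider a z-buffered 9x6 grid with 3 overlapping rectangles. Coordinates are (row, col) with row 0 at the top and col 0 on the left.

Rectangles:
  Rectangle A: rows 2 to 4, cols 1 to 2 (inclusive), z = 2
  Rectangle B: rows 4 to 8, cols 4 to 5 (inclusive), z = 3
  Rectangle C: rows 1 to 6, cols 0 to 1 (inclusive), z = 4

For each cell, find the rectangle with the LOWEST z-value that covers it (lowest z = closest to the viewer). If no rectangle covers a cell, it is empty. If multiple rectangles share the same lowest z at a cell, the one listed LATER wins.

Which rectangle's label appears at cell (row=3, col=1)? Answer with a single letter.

Answer: A

Derivation:
Check cell (3,1):
  A: rows 2-4 cols 1-2 z=2 -> covers; best now A (z=2)
  B: rows 4-8 cols 4-5 -> outside (row miss)
  C: rows 1-6 cols 0-1 z=4 -> covers; best now A (z=2)
Winner: A at z=2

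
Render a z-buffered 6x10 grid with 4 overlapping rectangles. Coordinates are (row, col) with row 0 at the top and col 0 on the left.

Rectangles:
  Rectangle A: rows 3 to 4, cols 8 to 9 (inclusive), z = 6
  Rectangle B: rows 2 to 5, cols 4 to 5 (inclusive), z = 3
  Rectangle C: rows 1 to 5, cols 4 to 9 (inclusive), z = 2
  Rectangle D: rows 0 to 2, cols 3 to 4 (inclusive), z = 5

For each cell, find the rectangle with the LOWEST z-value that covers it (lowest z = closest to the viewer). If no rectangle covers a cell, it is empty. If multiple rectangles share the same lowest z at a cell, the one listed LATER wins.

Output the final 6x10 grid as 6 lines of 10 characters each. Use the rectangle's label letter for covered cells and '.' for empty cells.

...DD.....
...DCCCCCC
...DCCCCCC
....CCCCCC
....CCCCCC
....CCCCCC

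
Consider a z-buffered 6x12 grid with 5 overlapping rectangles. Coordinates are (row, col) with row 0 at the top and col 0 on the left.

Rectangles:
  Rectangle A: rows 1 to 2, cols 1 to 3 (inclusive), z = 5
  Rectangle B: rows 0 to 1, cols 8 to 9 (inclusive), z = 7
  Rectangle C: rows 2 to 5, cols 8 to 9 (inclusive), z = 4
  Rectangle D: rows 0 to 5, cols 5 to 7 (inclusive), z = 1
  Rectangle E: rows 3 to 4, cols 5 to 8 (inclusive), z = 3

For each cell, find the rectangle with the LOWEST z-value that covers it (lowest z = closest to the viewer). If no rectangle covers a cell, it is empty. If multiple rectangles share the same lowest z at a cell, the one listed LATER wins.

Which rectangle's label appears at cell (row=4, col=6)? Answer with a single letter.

Check cell (4,6):
  A: rows 1-2 cols 1-3 -> outside (row miss)
  B: rows 0-1 cols 8-9 -> outside (row miss)
  C: rows 2-5 cols 8-9 -> outside (col miss)
  D: rows 0-5 cols 5-7 z=1 -> covers; best now D (z=1)
  E: rows 3-4 cols 5-8 z=3 -> covers; best now D (z=1)
Winner: D at z=1

Answer: D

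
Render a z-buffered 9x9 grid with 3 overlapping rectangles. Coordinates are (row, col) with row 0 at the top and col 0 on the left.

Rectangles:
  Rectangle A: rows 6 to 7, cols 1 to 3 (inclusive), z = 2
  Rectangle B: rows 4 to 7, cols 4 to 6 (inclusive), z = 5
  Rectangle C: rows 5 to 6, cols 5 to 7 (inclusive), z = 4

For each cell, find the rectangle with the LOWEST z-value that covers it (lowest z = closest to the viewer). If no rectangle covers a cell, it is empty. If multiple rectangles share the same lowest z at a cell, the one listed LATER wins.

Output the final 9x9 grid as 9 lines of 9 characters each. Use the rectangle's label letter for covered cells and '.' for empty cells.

.........
.........
.........
.........
....BBB..
....BCCC.
.AAABCCC.
.AAABBB..
.........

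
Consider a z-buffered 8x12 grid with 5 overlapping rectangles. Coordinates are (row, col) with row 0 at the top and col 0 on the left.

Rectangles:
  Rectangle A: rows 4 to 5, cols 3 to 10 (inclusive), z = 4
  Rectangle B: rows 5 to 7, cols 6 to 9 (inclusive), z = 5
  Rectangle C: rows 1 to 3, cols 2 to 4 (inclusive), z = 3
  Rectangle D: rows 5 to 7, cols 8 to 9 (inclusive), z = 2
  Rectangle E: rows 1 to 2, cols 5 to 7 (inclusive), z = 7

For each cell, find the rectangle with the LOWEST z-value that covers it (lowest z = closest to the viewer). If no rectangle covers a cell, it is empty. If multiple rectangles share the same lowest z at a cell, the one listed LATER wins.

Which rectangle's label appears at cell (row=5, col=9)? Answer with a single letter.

Answer: D

Derivation:
Check cell (5,9):
  A: rows 4-5 cols 3-10 z=4 -> covers; best now A (z=4)
  B: rows 5-7 cols 6-9 z=5 -> covers; best now A (z=4)
  C: rows 1-3 cols 2-4 -> outside (row miss)
  D: rows 5-7 cols 8-9 z=2 -> covers; best now D (z=2)
  E: rows 1-2 cols 5-7 -> outside (row miss)
Winner: D at z=2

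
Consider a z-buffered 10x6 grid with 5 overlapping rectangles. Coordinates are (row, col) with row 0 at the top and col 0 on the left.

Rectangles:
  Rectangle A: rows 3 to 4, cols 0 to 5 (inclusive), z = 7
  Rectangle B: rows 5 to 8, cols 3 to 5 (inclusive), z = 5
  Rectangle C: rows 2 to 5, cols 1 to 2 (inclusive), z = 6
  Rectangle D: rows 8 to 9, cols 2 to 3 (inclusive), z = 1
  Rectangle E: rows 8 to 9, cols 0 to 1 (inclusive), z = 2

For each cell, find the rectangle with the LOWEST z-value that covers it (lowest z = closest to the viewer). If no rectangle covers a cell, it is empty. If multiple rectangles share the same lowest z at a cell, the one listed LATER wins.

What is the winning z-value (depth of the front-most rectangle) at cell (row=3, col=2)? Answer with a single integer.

Check cell (3,2):
  A: rows 3-4 cols 0-5 z=7 -> covers; best now A (z=7)
  B: rows 5-8 cols 3-5 -> outside (row miss)
  C: rows 2-5 cols 1-2 z=6 -> covers; best now C (z=6)
  D: rows 8-9 cols 2-3 -> outside (row miss)
  E: rows 8-9 cols 0-1 -> outside (row miss)
Winner: C at z=6

Answer: 6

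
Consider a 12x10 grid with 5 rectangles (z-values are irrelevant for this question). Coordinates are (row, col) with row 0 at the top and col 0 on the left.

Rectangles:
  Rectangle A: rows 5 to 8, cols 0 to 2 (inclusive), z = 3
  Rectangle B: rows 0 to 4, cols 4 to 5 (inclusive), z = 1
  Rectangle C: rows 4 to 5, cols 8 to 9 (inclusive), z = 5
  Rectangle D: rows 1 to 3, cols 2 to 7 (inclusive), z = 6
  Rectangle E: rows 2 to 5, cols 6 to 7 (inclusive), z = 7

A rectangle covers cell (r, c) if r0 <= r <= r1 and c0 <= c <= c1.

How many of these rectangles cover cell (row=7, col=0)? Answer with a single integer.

Check cell (7,0):
  A: rows 5-8 cols 0-2 -> covers
  B: rows 0-4 cols 4-5 -> outside (row miss)
  C: rows 4-5 cols 8-9 -> outside (row miss)
  D: rows 1-3 cols 2-7 -> outside (row miss)
  E: rows 2-5 cols 6-7 -> outside (row miss)
Count covering = 1

Answer: 1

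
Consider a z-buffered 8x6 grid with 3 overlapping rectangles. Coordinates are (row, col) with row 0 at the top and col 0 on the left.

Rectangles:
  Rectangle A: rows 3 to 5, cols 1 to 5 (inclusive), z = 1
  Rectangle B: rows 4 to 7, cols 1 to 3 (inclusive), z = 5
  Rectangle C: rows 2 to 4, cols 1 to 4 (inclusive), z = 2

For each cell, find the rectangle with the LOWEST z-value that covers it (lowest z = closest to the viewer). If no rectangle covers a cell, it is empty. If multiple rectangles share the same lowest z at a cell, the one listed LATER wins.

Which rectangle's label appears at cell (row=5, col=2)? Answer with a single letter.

Check cell (5,2):
  A: rows 3-5 cols 1-5 z=1 -> covers; best now A (z=1)
  B: rows 4-7 cols 1-3 z=5 -> covers; best now A (z=1)
  C: rows 2-4 cols 1-4 -> outside (row miss)
Winner: A at z=1

Answer: A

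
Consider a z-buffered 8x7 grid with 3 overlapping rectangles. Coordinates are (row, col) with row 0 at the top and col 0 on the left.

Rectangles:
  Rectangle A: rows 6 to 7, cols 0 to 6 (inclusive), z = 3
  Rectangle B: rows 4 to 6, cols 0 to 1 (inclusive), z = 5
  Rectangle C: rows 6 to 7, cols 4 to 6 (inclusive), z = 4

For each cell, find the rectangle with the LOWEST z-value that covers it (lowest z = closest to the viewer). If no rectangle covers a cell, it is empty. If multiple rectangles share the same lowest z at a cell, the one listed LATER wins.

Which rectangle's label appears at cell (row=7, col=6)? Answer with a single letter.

Check cell (7,6):
  A: rows 6-7 cols 0-6 z=3 -> covers; best now A (z=3)
  B: rows 4-6 cols 0-1 -> outside (row miss)
  C: rows 6-7 cols 4-6 z=4 -> covers; best now A (z=3)
Winner: A at z=3

Answer: A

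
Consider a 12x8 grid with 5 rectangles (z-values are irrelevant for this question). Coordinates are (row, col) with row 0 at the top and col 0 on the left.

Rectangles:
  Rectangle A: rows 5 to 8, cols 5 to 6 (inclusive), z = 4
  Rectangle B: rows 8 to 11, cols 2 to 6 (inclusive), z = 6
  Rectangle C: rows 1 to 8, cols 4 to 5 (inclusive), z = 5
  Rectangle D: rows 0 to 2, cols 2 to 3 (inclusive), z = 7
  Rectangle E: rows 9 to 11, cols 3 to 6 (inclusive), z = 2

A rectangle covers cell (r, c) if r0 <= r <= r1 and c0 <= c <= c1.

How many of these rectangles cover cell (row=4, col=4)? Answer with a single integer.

Answer: 1

Derivation:
Check cell (4,4):
  A: rows 5-8 cols 5-6 -> outside (row miss)
  B: rows 8-11 cols 2-6 -> outside (row miss)
  C: rows 1-8 cols 4-5 -> covers
  D: rows 0-2 cols 2-3 -> outside (row miss)
  E: rows 9-11 cols 3-6 -> outside (row miss)
Count covering = 1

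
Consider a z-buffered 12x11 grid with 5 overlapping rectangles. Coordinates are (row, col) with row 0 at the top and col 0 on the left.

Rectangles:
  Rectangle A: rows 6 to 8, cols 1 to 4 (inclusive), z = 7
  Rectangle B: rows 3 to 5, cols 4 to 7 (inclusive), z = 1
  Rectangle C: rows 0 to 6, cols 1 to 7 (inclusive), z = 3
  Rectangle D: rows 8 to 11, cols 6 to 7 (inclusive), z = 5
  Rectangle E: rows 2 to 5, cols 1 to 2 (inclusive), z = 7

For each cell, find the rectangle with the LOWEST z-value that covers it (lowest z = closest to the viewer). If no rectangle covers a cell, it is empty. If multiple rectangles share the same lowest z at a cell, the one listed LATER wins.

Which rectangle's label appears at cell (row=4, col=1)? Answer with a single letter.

Check cell (4,1):
  A: rows 6-8 cols 1-4 -> outside (row miss)
  B: rows 3-5 cols 4-7 -> outside (col miss)
  C: rows 0-6 cols 1-7 z=3 -> covers; best now C (z=3)
  D: rows 8-11 cols 6-7 -> outside (row miss)
  E: rows 2-5 cols 1-2 z=7 -> covers; best now C (z=3)
Winner: C at z=3

Answer: C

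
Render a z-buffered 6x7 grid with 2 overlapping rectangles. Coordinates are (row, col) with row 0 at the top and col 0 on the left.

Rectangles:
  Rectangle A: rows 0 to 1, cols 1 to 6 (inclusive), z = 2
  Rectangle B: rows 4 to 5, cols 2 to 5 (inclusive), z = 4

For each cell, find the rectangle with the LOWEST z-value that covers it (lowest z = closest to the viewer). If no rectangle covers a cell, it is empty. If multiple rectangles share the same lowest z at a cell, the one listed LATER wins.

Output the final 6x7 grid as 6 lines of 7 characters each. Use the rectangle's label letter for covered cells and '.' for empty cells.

.AAAAAA
.AAAAAA
.......
.......
..BBBB.
..BBBB.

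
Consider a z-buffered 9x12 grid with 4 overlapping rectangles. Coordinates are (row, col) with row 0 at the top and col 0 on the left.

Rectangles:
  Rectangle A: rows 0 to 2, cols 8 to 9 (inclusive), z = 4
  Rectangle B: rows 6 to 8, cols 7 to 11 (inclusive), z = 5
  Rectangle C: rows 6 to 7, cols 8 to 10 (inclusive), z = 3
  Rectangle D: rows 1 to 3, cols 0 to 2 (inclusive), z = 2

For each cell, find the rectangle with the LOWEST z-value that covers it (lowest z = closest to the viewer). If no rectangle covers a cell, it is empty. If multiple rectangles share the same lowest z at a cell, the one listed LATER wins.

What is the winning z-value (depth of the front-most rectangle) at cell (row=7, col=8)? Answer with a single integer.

Answer: 3

Derivation:
Check cell (7,8):
  A: rows 0-2 cols 8-9 -> outside (row miss)
  B: rows 6-8 cols 7-11 z=5 -> covers; best now B (z=5)
  C: rows 6-7 cols 8-10 z=3 -> covers; best now C (z=3)
  D: rows 1-3 cols 0-2 -> outside (row miss)
Winner: C at z=3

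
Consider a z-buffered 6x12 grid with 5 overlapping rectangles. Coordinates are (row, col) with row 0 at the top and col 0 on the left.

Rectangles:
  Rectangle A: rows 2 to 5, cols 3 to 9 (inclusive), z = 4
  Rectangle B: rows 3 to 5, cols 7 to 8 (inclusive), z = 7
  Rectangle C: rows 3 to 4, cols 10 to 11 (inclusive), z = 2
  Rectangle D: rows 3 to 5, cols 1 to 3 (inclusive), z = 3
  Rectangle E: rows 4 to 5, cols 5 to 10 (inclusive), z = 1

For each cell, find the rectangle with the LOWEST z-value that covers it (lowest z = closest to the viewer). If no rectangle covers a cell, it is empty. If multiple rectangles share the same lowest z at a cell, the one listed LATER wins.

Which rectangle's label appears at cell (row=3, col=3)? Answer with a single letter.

Answer: D

Derivation:
Check cell (3,3):
  A: rows 2-5 cols 3-9 z=4 -> covers; best now A (z=4)
  B: rows 3-5 cols 7-8 -> outside (col miss)
  C: rows 3-4 cols 10-11 -> outside (col miss)
  D: rows 3-5 cols 1-3 z=3 -> covers; best now D (z=3)
  E: rows 4-5 cols 5-10 -> outside (row miss)
Winner: D at z=3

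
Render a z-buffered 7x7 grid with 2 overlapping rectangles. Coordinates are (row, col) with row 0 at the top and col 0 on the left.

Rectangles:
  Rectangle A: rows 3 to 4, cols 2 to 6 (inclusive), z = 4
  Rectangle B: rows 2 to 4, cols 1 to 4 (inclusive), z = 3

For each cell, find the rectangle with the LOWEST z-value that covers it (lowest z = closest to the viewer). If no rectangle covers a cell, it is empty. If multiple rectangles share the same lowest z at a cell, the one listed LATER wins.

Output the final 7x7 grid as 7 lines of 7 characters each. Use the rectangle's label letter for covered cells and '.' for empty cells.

.......
.......
.BBBB..
.BBBBAA
.BBBBAA
.......
.......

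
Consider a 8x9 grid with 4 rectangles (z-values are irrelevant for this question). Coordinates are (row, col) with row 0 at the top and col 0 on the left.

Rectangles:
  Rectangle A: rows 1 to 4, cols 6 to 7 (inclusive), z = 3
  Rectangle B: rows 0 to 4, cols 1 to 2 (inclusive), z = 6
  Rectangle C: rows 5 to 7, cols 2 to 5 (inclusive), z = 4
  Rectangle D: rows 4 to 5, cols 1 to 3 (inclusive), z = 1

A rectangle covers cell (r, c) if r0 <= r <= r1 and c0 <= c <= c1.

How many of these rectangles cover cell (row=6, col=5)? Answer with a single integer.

Check cell (6,5):
  A: rows 1-4 cols 6-7 -> outside (row miss)
  B: rows 0-4 cols 1-2 -> outside (row miss)
  C: rows 5-7 cols 2-5 -> covers
  D: rows 4-5 cols 1-3 -> outside (row miss)
Count covering = 1

Answer: 1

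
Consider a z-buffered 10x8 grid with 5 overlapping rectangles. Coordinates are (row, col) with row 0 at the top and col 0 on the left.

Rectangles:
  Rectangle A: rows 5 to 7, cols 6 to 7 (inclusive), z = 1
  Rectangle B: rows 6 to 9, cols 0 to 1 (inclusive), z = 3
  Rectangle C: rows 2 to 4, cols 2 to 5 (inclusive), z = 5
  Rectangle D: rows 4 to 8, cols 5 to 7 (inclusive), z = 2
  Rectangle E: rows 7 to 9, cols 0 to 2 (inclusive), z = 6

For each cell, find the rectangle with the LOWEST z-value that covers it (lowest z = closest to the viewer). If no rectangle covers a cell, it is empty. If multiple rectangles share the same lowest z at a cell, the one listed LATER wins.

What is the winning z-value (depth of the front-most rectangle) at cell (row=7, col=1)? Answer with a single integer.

Answer: 3

Derivation:
Check cell (7,1):
  A: rows 5-7 cols 6-7 -> outside (col miss)
  B: rows 6-9 cols 0-1 z=3 -> covers; best now B (z=3)
  C: rows 2-4 cols 2-5 -> outside (row miss)
  D: rows 4-8 cols 5-7 -> outside (col miss)
  E: rows 7-9 cols 0-2 z=6 -> covers; best now B (z=3)
Winner: B at z=3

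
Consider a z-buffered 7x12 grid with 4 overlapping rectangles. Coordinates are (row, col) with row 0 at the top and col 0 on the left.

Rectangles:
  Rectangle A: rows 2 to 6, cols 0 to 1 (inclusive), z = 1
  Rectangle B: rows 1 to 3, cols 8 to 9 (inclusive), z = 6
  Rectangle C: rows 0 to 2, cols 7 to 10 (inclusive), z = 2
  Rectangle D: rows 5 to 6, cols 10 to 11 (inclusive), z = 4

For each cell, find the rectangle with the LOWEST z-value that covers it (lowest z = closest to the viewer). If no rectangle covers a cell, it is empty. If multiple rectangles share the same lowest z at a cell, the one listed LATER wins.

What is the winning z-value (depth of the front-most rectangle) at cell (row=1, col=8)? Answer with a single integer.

Answer: 2

Derivation:
Check cell (1,8):
  A: rows 2-6 cols 0-1 -> outside (row miss)
  B: rows 1-3 cols 8-9 z=6 -> covers; best now B (z=6)
  C: rows 0-2 cols 7-10 z=2 -> covers; best now C (z=2)
  D: rows 5-6 cols 10-11 -> outside (row miss)
Winner: C at z=2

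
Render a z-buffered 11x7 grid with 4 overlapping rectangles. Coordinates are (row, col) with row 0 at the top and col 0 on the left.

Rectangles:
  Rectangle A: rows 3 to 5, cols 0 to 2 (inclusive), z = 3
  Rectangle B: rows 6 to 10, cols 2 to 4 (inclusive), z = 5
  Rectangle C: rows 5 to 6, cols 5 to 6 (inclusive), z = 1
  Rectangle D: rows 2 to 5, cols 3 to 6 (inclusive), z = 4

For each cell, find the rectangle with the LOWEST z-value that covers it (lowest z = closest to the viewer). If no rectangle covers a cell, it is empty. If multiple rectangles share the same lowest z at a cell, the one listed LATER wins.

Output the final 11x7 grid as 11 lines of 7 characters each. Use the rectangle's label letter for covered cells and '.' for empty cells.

.......
.......
...DDDD
AAADDDD
AAADDDD
AAADDCC
..BBBCC
..BBB..
..BBB..
..BBB..
..BBB..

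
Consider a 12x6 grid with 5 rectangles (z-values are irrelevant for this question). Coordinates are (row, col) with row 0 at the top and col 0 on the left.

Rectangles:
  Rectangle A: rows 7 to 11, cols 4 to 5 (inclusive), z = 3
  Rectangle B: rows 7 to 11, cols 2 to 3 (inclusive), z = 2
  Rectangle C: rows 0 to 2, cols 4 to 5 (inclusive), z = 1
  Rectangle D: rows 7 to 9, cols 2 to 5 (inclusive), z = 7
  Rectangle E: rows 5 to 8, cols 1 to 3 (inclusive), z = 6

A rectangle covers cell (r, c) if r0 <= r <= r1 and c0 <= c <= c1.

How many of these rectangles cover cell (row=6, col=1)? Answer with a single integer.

Check cell (6,1):
  A: rows 7-11 cols 4-5 -> outside (row miss)
  B: rows 7-11 cols 2-3 -> outside (row miss)
  C: rows 0-2 cols 4-5 -> outside (row miss)
  D: rows 7-9 cols 2-5 -> outside (row miss)
  E: rows 5-8 cols 1-3 -> covers
Count covering = 1

Answer: 1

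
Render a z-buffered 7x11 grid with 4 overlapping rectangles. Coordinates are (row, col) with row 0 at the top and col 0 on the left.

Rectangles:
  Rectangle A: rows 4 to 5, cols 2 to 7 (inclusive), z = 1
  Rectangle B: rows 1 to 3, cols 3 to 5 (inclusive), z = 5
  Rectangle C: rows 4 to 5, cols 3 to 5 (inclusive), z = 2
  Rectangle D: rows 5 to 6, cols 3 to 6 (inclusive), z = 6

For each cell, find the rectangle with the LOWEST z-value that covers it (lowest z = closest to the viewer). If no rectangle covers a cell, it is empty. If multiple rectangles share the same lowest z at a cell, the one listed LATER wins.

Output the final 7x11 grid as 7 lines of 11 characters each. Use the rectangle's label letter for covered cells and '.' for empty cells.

...........
...BBB.....
...BBB.....
...BBB.....
..AAAAAA...
..AAAAAA...
...DDDD....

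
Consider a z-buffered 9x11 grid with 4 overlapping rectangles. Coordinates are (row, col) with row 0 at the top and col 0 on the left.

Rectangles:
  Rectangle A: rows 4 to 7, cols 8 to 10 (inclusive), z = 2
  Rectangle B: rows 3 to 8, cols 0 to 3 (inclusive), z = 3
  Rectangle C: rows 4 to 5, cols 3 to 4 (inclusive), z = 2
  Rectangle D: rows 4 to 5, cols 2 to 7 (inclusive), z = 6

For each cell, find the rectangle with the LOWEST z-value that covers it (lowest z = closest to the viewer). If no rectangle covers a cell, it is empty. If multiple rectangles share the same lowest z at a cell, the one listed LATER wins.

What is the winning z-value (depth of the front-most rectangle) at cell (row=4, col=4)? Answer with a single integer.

Check cell (4,4):
  A: rows 4-7 cols 8-10 -> outside (col miss)
  B: rows 3-8 cols 0-3 -> outside (col miss)
  C: rows 4-5 cols 3-4 z=2 -> covers; best now C (z=2)
  D: rows 4-5 cols 2-7 z=6 -> covers; best now C (z=2)
Winner: C at z=2

Answer: 2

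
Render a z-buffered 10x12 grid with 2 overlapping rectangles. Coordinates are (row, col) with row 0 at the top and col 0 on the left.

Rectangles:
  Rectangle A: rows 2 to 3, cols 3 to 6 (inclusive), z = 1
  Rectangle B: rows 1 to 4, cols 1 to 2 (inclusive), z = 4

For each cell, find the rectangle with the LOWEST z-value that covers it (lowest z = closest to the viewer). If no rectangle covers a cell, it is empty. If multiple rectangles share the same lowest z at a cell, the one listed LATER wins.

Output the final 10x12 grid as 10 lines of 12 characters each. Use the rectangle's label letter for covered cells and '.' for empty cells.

............
.BB.........
.BBAAAA.....
.BBAAAA.....
.BB.........
............
............
............
............
............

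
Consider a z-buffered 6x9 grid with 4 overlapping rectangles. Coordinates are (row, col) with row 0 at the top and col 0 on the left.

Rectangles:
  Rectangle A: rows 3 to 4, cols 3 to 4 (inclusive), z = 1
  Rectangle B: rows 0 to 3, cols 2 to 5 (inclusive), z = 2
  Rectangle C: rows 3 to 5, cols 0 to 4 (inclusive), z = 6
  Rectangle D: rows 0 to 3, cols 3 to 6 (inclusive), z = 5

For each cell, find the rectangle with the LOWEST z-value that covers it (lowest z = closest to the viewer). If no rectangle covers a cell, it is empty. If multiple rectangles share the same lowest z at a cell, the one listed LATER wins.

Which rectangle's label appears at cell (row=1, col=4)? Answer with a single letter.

Check cell (1,4):
  A: rows 3-4 cols 3-4 -> outside (row miss)
  B: rows 0-3 cols 2-5 z=2 -> covers; best now B (z=2)
  C: rows 3-5 cols 0-4 -> outside (row miss)
  D: rows 0-3 cols 3-6 z=5 -> covers; best now B (z=2)
Winner: B at z=2

Answer: B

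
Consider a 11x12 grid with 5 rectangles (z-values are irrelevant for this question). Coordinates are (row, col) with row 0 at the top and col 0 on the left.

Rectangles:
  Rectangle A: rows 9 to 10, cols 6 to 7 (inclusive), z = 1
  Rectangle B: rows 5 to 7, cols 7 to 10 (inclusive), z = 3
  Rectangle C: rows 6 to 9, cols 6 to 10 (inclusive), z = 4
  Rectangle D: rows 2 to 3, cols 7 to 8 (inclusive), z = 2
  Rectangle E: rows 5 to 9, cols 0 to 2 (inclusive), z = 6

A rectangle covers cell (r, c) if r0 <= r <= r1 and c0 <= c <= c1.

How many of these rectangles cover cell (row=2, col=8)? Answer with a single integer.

Answer: 1

Derivation:
Check cell (2,8):
  A: rows 9-10 cols 6-7 -> outside (row miss)
  B: rows 5-7 cols 7-10 -> outside (row miss)
  C: rows 6-9 cols 6-10 -> outside (row miss)
  D: rows 2-3 cols 7-8 -> covers
  E: rows 5-9 cols 0-2 -> outside (row miss)
Count covering = 1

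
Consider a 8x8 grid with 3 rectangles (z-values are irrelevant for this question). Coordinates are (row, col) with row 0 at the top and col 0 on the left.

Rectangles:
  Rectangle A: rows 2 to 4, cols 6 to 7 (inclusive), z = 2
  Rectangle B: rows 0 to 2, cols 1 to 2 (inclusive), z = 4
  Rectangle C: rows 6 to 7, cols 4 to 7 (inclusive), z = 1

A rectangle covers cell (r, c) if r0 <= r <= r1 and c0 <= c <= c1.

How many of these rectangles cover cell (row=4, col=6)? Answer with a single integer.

Answer: 1

Derivation:
Check cell (4,6):
  A: rows 2-4 cols 6-7 -> covers
  B: rows 0-2 cols 1-2 -> outside (row miss)
  C: rows 6-7 cols 4-7 -> outside (row miss)
Count covering = 1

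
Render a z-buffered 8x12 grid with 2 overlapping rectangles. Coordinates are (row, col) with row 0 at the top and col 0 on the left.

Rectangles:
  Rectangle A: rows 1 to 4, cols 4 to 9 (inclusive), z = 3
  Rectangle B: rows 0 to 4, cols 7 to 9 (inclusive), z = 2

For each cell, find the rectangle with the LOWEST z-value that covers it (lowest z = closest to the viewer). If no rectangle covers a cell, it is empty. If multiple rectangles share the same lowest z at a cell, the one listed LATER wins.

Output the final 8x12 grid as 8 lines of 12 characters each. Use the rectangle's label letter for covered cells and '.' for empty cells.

.......BBB..
....AAABBB..
....AAABBB..
....AAABBB..
....AAABBB..
............
............
............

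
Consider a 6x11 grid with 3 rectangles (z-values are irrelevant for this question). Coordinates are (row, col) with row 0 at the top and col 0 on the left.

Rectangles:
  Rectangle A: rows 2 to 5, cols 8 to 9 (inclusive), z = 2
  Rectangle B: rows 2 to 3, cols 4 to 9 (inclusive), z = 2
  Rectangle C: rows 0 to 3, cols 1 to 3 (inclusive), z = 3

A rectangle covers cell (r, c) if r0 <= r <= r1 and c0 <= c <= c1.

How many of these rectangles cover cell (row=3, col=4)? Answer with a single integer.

Check cell (3,4):
  A: rows 2-5 cols 8-9 -> outside (col miss)
  B: rows 2-3 cols 4-9 -> covers
  C: rows 0-3 cols 1-3 -> outside (col miss)
Count covering = 1

Answer: 1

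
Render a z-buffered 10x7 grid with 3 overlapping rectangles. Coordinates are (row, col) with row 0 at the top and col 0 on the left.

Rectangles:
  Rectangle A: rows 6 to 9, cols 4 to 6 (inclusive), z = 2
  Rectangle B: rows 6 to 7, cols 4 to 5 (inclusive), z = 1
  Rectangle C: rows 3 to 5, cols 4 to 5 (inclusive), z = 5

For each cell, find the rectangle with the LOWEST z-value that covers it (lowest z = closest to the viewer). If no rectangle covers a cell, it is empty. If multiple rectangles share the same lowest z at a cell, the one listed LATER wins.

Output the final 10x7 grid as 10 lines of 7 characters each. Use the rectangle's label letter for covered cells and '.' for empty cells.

.......
.......
.......
....CC.
....CC.
....CC.
....BBA
....BBA
....AAA
....AAA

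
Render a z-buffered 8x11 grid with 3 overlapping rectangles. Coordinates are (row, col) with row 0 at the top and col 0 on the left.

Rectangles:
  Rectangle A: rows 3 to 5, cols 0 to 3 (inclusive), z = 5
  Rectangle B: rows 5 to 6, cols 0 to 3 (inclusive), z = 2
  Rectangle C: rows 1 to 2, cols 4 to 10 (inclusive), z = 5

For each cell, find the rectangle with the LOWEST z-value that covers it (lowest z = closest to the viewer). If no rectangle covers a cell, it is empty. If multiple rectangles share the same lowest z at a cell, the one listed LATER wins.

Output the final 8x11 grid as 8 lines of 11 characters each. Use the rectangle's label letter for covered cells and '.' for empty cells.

...........
....CCCCCCC
....CCCCCCC
AAAA.......
AAAA.......
BBBB.......
BBBB.......
...........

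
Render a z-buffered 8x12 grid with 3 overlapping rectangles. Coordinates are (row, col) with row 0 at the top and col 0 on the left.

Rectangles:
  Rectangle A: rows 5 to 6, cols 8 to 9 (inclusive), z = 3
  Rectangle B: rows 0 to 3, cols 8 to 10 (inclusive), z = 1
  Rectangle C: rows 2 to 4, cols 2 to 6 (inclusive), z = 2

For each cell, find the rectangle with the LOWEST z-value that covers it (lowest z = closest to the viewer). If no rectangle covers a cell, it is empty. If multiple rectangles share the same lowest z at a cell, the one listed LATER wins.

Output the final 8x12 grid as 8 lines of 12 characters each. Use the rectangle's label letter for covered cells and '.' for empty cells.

........BBB.
........BBB.
..CCCCC.BBB.
..CCCCC.BBB.
..CCCCC.....
........AA..
........AA..
............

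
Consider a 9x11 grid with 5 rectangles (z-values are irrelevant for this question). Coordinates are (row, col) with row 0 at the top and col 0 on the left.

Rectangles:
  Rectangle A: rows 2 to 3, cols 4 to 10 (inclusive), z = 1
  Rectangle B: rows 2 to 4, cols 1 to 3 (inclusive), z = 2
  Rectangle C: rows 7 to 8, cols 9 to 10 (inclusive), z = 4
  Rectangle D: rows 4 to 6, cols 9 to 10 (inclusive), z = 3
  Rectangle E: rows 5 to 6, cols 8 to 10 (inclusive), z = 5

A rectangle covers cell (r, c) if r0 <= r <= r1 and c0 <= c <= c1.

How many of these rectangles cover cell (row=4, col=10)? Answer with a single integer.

Answer: 1

Derivation:
Check cell (4,10):
  A: rows 2-3 cols 4-10 -> outside (row miss)
  B: rows 2-4 cols 1-3 -> outside (col miss)
  C: rows 7-8 cols 9-10 -> outside (row miss)
  D: rows 4-6 cols 9-10 -> covers
  E: rows 5-6 cols 8-10 -> outside (row miss)
Count covering = 1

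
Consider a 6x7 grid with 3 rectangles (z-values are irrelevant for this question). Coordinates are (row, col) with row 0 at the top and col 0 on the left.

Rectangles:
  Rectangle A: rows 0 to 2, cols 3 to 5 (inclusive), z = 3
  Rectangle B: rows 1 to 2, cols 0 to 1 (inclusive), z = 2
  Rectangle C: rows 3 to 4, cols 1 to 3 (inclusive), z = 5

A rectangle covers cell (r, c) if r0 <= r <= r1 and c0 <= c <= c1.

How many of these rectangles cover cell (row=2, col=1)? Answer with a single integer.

Check cell (2,1):
  A: rows 0-2 cols 3-5 -> outside (col miss)
  B: rows 1-2 cols 0-1 -> covers
  C: rows 3-4 cols 1-3 -> outside (row miss)
Count covering = 1

Answer: 1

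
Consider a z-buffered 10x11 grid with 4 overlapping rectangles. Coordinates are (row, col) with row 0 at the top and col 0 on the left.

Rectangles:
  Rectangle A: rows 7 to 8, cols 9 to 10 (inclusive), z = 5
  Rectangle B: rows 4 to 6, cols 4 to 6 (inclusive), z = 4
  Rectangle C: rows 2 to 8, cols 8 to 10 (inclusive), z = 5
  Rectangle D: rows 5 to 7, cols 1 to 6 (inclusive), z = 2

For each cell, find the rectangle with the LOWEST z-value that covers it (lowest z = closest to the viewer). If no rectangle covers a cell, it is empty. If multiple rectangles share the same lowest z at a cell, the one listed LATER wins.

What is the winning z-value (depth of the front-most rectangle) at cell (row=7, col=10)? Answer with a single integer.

Check cell (7,10):
  A: rows 7-8 cols 9-10 z=5 -> covers; best now A (z=5)
  B: rows 4-6 cols 4-6 -> outside (row miss)
  C: rows 2-8 cols 8-10 z=5 -> covers; best now C (z=5)
  D: rows 5-7 cols 1-6 -> outside (col miss)
Winner: C at z=5

Answer: 5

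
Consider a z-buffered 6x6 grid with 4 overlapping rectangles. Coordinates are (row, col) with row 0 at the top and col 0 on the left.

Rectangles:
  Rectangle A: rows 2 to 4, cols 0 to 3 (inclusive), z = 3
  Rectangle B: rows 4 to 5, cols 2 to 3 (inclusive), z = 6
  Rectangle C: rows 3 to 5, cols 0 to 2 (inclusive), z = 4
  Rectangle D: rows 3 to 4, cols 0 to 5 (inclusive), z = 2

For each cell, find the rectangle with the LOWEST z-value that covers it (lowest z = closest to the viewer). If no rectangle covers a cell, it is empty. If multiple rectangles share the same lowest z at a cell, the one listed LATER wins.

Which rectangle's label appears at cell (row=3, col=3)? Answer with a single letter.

Answer: D

Derivation:
Check cell (3,3):
  A: rows 2-4 cols 0-3 z=3 -> covers; best now A (z=3)
  B: rows 4-5 cols 2-3 -> outside (row miss)
  C: rows 3-5 cols 0-2 -> outside (col miss)
  D: rows 3-4 cols 0-5 z=2 -> covers; best now D (z=2)
Winner: D at z=2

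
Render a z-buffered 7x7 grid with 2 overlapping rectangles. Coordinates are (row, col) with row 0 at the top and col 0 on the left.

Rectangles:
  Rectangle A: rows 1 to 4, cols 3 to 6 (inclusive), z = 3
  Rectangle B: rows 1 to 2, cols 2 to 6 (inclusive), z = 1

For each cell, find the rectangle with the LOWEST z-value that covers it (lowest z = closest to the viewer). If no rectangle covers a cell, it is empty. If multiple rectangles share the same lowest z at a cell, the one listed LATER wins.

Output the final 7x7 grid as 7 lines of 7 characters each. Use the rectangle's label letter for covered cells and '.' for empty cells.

.......
..BBBBB
..BBBBB
...AAAA
...AAAA
.......
.......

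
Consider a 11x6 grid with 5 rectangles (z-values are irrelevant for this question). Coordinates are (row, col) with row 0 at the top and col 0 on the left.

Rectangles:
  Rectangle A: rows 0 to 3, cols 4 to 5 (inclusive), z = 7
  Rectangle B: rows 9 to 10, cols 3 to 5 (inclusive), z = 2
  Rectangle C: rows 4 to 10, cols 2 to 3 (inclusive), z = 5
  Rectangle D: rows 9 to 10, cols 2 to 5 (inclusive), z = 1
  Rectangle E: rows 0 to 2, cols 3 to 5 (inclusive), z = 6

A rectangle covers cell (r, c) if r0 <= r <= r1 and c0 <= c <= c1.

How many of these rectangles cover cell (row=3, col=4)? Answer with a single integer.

Answer: 1

Derivation:
Check cell (3,4):
  A: rows 0-3 cols 4-5 -> covers
  B: rows 9-10 cols 3-5 -> outside (row miss)
  C: rows 4-10 cols 2-3 -> outside (row miss)
  D: rows 9-10 cols 2-5 -> outside (row miss)
  E: rows 0-2 cols 3-5 -> outside (row miss)
Count covering = 1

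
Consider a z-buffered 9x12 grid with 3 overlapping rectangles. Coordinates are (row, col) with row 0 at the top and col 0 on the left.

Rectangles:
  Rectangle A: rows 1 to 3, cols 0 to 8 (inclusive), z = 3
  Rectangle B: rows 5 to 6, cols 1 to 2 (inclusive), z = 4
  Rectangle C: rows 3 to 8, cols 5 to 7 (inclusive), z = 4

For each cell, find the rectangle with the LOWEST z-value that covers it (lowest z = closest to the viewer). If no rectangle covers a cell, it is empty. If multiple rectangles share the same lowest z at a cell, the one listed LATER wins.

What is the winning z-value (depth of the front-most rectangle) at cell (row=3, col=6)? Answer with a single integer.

Check cell (3,6):
  A: rows 1-3 cols 0-8 z=3 -> covers; best now A (z=3)
  B: rows 5-6 cols 1-2 -> outside (row miss)
  C: rows 3-8 cols 5-7 z=4 -> covers; best now A (z=3)
Winner: A at z=3

Answer: 3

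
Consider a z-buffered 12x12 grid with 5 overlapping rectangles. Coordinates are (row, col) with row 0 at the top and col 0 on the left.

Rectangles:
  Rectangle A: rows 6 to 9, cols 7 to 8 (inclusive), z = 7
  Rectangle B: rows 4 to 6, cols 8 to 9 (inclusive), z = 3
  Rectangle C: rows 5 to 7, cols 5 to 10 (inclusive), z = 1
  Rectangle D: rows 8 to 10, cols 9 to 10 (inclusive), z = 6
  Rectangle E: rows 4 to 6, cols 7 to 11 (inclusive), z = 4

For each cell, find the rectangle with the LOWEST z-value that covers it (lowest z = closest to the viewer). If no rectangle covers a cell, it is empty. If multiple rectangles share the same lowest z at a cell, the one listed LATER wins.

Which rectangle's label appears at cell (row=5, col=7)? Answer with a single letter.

Check cell (5,7):
  A: rows 6-9 cols 7-8 -> outside (row miss)
  B: rows 4-6 cols 8-9 -> outside (col miss)
  C: rows 5-7 cols 5-10 z=1 -> covers; best now C (z=1)
  D: rows 8-10 cols 9-10 -> outside (row miss)
  E: rows 4-6 cols 7-11 z=4 -> covers; best now C (z=1)
Winner: C at z=1

Answer: C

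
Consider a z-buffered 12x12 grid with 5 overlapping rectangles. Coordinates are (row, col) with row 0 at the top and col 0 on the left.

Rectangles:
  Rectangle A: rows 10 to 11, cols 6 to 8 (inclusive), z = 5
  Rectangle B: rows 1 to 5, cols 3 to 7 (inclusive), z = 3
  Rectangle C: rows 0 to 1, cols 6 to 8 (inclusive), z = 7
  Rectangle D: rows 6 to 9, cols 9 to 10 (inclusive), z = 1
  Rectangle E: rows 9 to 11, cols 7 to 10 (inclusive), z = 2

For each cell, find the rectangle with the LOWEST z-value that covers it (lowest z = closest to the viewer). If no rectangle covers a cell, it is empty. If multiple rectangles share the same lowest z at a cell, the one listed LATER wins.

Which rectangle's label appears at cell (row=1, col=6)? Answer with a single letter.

Answer: B

Derivation:
Check cell (1,6):
  A: rows 10-11 cols 6-8 -> outside (row miss)
  B: rows 1-5 cols 3-7 z=3 -> covers; best now B (z=3)
  C: rows 0-1 cols 6-8 z=7 -> covers; best now B (z=3)
  D: rows 6-9 cols 9-10 -> outside (row miss)
  E: rows 9-11 cols 7-10 -> outside (row miss)
Winner: B at z=3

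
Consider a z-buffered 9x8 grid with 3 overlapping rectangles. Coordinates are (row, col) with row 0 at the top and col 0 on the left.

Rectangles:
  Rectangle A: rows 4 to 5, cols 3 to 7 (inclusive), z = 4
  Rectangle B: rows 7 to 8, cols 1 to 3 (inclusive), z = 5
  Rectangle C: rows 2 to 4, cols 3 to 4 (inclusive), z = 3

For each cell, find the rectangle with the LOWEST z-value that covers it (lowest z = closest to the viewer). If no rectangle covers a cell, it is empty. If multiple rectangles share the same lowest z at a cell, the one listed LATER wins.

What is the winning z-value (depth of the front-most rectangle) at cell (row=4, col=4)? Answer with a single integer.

Check cell (4,4):
  A: rows 4-5 cols 3-7 z=4 -> covers; best now A (z=4)
  B: rows 7-8 cols 1-3 -> outside (row miss)
  C: rows 2-4 cols 3-4 z=3 -> covers; best now C (z=3)
Winner: C at z=3

Answer: 3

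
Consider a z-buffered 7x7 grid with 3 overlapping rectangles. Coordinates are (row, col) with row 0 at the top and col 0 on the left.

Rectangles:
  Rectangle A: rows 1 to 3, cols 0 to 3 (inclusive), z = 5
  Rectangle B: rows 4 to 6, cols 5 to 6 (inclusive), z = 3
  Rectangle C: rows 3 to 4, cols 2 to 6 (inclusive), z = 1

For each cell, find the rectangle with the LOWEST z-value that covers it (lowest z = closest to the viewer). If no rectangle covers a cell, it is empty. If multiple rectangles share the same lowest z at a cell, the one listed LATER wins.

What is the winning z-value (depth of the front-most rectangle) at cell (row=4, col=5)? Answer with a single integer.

Answer: 1

Derivation:
Check cell (4,5):
  A: rows 1-3 cols 0-3 -> outside (row miss)
  B: rows 4-6 cols 5-6 z=3 -> covers; best now B (z=3)
  C: rows 3-4 cols 2-6 z=1 -> covers; best now C (z=1)
Winner: C at z=1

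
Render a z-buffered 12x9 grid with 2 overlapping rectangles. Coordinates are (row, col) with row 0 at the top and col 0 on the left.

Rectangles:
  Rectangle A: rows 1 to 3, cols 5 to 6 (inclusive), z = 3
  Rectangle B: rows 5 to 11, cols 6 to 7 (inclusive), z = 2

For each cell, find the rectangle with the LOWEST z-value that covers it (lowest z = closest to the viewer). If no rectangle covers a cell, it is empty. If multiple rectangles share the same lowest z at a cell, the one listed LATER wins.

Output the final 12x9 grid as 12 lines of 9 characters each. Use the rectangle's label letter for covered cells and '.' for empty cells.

.........
.....AA..
.....AA..
.....AA..
.........
......BB.
......BB.
......BB.
......BB.
......BB.
......BB.
......BB.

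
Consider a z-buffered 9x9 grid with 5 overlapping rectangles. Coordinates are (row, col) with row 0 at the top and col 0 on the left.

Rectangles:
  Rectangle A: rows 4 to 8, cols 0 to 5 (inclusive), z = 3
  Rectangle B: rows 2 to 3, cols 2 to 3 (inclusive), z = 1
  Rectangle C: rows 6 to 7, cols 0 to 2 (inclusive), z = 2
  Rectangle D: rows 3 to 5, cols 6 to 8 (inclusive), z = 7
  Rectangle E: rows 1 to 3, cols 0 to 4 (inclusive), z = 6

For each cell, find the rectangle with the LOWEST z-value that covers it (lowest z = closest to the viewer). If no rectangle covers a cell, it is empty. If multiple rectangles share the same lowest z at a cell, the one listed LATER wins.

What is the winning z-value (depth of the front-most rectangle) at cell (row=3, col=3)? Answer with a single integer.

Check cell (3,3):
  A: rows 4-8 cols 0-5 -> outside (row miss)
  B: rows 2-3 cols 2-3 z=1 -> covers; best now B (z=1)
  C: rows 6-7 cols 0-2 -> outside (row miss)
  D: rows 3-5 cols 6-8 -> outside (col miss)
  E: rows 1-3 cols 0-4 z=6 -> covers; best now B (z=1)
Winner: B at z=1

Answer: 1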